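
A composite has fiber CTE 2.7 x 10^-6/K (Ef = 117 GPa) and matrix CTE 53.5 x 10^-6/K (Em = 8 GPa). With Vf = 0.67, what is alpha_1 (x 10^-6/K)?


E1 = Ef*Vf + Em*(1-Vf) = 81.03
alpha_1 = (alpha_f*Ef*Vf + alpha_m*Em*(1-Vf))/E1 = 4.36 x 10^-6/K

4.36 x 10^-6/K


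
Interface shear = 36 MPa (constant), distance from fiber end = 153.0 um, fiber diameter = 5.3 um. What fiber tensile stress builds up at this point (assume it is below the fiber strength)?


Force balance: sigma_f * (pi*d^2/4) = tau * (pi*d) * x  ->  sigma_f = 4 * tau * x / d
sigma_f = 4 * 36 * 153.0 / 5.3 = 4157.0 MPa

4157.0 MPa


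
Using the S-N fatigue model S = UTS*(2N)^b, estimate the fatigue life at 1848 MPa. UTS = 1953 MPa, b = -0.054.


N = 0.5 * (S/UTS)^(1/b) = 0.5 * (1848/1953)^(1/-0.054) = 1.3913 cycles

1.3913 cycles


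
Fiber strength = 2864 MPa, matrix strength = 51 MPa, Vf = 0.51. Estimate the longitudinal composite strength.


sigma_1 = sigma_f*Vf + sigma_m*(1-Vf) = 2864*0.51 + 51*0.49 = 1485.6 MPa

1485.6 MPa


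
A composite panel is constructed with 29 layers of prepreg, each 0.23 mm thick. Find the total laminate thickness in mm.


h = n * t_ply = 29 * 0.23 = 6.67 mm

6.67 mm


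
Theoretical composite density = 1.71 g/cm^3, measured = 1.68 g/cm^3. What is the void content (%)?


Void% = (rho_theo - rho_actual)/rho_theo * 100 = (1.71 - 1.68)/1.71 * 100 = 1.75%

1.75%


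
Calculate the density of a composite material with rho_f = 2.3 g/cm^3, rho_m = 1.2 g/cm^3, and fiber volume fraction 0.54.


rho_c = rho_f*Vf + rho_m*(1-Vf) = 2.3*0.54 + 1.2*0.46 = 1.794 g/cm^3

1.794 g/cm^3


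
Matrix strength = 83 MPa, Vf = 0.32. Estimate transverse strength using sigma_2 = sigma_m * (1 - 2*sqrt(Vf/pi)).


factor = 1 - 2*sqrt(0.32/pi) = 0.3617
sigma_2 = 83 * 0.3617 = 30.02 MPa

30.02 MPa


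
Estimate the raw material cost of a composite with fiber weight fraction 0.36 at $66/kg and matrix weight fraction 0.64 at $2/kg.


Cost = cost_f*Wf + cost_m*Wm = 66*0.36 + 2*0.64 = $25.04/kg

$25.04/kg


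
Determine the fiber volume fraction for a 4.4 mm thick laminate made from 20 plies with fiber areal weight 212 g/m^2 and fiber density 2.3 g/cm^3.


Vf = n * FAW / (rho_f * h * 1000) = 20 * 212 / (2.3 * 4.4 * 1000) = 0.419

0.419


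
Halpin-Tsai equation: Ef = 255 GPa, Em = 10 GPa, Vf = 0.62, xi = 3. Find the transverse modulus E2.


eta = (Ef/Em - 1)/(Ef/Em + xi) = (25.5 - 1)/(25.5 + 3) = 0.8596
E2 = Em*(1+xi*eta*Vf)/(1-eta*Vf) = 55.65 GPa

55.65 GPa


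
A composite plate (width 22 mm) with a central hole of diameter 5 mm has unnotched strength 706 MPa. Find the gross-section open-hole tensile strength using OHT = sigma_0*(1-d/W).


OHT = sigma_0*(1-d/W) = 706*(1-5/22) = 545.5 MPa

545.5 MPa


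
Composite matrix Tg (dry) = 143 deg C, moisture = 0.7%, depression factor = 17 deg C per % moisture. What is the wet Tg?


Tg_wet = Tg_dry - k*moisture = 143 - 17*0.7 = 131.1 deg C

131.1 deg C


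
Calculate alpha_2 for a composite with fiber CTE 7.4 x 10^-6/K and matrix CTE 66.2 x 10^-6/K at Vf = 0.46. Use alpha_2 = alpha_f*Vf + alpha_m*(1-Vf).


alpha_2 = alpha_f*Vf + alpha_m*(1-Vf) = 7.4*0.46 + 66.2*0.54 = 39.2 x 10^-6/K

39.2 x 10^-6/K


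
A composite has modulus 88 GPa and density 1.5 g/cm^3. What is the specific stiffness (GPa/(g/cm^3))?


Specific stiffness = E/rho = 88/1.5 = 58.7 GPa/(g/cm^3)

58.7 GPa/(g/cm^3)


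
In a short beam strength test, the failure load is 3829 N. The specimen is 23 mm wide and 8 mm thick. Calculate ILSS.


ILSS = 3F/(4bh) = 3*3829/(4*23*8) = 15.61 MPa

15.61 MPa


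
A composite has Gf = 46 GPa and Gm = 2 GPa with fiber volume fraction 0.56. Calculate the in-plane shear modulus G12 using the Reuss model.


1/G12 = Vf/Gf + (1-Vf)/Gm = 0.56/46 + 0.44/2
G12 = 4.31 GPa

4.31 GPa


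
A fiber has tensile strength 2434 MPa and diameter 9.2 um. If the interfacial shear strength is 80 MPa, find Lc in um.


Lc = sigma_f * d / (2 * tau_i) = 2434 * 9.2 / (2 * 80) = 140.0 um

140.0 um


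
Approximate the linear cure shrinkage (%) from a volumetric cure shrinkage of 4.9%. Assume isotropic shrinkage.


Linear shrinkage ≈ vol_shrink/3 = 4.9/3 = 1.633%

1.633%


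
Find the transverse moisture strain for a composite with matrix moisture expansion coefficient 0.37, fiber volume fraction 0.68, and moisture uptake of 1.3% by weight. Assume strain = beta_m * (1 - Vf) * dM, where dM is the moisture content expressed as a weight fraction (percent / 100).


dM = 1.3/100 = 0.013
strain = beta_m * (1-Vf) * dM = 0.37 * 0.32 * 0.013 = 0.0015392

0.0015392


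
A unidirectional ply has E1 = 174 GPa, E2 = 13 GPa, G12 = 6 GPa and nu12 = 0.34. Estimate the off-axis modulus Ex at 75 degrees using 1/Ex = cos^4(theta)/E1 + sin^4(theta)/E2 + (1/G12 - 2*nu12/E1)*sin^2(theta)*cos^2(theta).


cos^4(75) = 0.004487, sin^4(75) = 0.870513, sin^2(75)*cos^2(75) = 0.0625
1/G12 - 2*nu12/E1 = 1/6 - 2*0.34/174 = 0.162759 GPa^-1
1/Ex = 0.004487/174 + 0.870513/13 + 0.162759*0.0625 = 0.0771607 GPa^-1
Ex = 12.96 GPa

12.96 GPa


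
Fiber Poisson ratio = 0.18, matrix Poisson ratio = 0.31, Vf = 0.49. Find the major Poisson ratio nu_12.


nu_12 = nu_f*Vf + nu_m*(1-Vf) = 0.18*0.49 + 0.31*0.51 = 0.2463

0.2463


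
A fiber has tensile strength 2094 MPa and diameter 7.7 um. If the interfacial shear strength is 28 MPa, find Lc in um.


Lc = sigma_f * d / (2 * tau_i) = 2094 * 7.7 / (2 * 28) = 287.9 um

287.9 um


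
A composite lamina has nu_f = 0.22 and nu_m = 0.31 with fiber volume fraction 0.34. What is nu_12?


nu_12 = nu_f*Vf + nu_m*(1-Vf) = 0.22*0.34 + 0.31*0.66 = 0.2794

0.2794


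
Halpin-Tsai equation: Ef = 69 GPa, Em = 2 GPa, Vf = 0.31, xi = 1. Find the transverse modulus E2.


eta = (Ef/Em - 1)/(Ef/Em + xi) = (34.5 - 1)/(34.5 + 1) = 0.9437
E2 = Em*(1+xi*eta*Vf)/(1-eta*Vf) = 3.65 GPa

3.65 GPa


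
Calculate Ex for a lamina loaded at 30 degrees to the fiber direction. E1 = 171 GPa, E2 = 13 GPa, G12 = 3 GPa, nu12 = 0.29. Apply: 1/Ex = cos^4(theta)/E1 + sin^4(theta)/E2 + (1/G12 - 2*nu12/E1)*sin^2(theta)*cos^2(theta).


cos^4(30) = 0.5625, sin^4(30) = 0.0625, sin^2(30)*cos^2(30) = 0.1875
1/G12 - 2*nu12/E1 = 1/3 - 2*0.29/171 = 0.329942 GPa^-1
1/Ex = 0.5625/171 + 0.0625/13 + 0.329942*0.1875 = 0.0699612 GPa^-1
Ex = 14.29 GPa

14.29 GPa


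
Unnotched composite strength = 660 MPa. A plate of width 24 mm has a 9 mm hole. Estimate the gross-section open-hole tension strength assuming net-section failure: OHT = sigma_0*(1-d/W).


OHT = sigma_0*(1-d/W) = 660*(1-9/24) = 412.5 MPa

412.5 MPa


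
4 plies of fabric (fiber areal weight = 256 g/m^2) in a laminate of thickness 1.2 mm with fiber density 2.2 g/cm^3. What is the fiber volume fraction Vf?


Vf = n * FAW / (rho_f * h * 1000) = 4 * 256 / (2.2 * 1.2 * 1000) = 0.3879

0.3879


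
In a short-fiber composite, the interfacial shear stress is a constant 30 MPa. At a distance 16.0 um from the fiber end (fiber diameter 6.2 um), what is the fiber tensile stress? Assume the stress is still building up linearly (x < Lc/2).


Force balance: sigma_f * (pi*d^2/4) = tau * (pi*d) * x  ->  sigma_f = 4 * tau * x / d
sigma_f = 4 * 30 * 16.0 / 6.2 = 309.7 MPa

309.7 MPa


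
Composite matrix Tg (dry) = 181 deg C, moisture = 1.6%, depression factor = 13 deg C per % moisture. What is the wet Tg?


Tg_wet = Tg_dry - k*moisture = 181 - 13*1.6 = 160.2 deg C

160.2 deg C


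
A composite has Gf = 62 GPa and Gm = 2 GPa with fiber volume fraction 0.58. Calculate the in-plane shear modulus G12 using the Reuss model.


1/G12 = Vf/Gf + (1-Vf)/Gm = 0.58/62 + 0.42/2
G12 = 4.56 GPa

4.56 GPa


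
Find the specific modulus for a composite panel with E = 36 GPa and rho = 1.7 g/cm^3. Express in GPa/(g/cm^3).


Specific stiffness = E/rho = 36/1.7 = 21.2 GPa/(g/cm^3)

21.2 GPa/(g/cm^3)


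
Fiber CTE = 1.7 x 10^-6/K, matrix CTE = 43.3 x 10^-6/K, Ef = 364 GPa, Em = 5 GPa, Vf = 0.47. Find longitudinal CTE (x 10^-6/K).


E1 = Ef*Vf + Em*(1-Vf) = 173.73
alpha_1 = (alpha_f*Ef*Vf + alpha_m*Em*(1-Vf))/E1 = 2.33 x 10^-6/K

2.33 x 10^-6/K


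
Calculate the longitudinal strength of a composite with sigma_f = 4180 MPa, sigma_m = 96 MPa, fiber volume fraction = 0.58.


sigma_1 = sigma_f*Vf + sigma_m*(1-Vf) = 4180*0.58 + 96*0.42 = 2464.7 MPa

2464.7 MPa


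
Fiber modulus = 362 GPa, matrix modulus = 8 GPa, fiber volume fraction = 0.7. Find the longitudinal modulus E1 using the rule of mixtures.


E1 = Ef*Vf + Em*(1-Vf) = 362*0.7 + 8*0.3 = 255.8 GPa

255.8 GPa


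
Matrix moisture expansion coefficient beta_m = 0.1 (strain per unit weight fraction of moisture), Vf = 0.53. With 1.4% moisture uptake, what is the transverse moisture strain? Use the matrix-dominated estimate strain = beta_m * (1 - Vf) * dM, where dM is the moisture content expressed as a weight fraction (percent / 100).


dM = 1.4/100 = 0.014
strain = beta_m * (1-Vf) * dM = 0.1 * 0.47 * 0.014 = 0.000658

0.000658


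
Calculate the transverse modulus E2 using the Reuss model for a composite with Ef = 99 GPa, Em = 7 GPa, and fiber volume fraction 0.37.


1/E2 = Vf/Ef + (1-Vf)/Em = 0.37/99 + 0.63/7
E2 = 10.67 GPa

10.67 GPa


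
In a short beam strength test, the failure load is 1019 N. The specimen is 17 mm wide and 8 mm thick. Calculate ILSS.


ILSS = 3F/(4bh) = 3*1019/(4*17*8) = 5.62 MPa

5.62 MPa


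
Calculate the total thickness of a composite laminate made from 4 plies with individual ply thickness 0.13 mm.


h = n * t_ply = 4 * 0.13 = 0.52 mm

0.52 mm


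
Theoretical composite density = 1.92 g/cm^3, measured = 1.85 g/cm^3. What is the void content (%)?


Void% = (rho_theo - rho_actual)/rho_theo * 100 = (1.92 - 1.85)/1.92 * 100 = 3.65%

3.65%


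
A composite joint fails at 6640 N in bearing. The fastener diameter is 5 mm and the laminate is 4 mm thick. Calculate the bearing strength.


sigma_br = F/(d*h) = 6640/(5*4) = 332.0 MPa

332.0 MPa


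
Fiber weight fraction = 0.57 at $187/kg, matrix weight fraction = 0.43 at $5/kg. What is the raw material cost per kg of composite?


Cost = cost_f*Wf + cost_m*Wm = 187*0.57 + 5*0.43 = $108.74/kg

$108.74/kg


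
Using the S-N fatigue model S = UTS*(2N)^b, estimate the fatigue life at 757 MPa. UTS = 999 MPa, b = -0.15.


N = 0.5 * (S/UTS)^(1/b) = 0.5 * (757/999)^(1/-0.15) = 3.1776 cycles

3.1776 cycles


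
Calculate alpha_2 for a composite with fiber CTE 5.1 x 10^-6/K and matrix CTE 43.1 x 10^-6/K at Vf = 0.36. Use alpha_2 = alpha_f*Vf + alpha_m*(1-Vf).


alpha_2 = alpha_f*Vf + alpha_m*(1-Vf) = 5.1*0.36 + 43.1*0.64 = 29.4 x 10^-6/K

29.4 x 10^-6/K


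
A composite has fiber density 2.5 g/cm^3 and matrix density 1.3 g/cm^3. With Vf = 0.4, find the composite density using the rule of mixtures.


rho_c = rho_f*Vf + rho_m*(1-Vf) = 2.5*0.4 + 1.3*0.6 = 1.78 g/cm^3

1.78 g/cm^3


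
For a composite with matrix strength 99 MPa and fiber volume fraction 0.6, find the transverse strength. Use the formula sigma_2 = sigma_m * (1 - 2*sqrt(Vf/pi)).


factor = 1 - 2*sqrt(0.6/pi) = 0.126
sigma_2 = 99 * 0.126 = 12.47 MPa

12.47 MPa


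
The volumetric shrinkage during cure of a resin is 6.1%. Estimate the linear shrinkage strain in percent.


Linear shrinkage ≈ vol_shrink/3 = 6.1/3 = 2.033%

2.033%


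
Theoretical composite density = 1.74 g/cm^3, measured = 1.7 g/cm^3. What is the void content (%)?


Void% = (rho_theo - rho_actual)/rho_theo * 100 = (1.74 - 1.7)/1.74 * 100 = 2.3%

2.3%


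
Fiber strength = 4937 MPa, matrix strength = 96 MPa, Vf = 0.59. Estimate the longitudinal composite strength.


sigma_1 = sigma_f*Vf + sigma_m*(1-Vf) = 4937*0.59 + 96*0.41 = 2952.2 MPa

2952.2 MPa


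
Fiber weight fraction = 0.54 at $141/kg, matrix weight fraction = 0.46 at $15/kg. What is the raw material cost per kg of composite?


Cost = cost_f*Wf + cost_m*Wm = 141*0.54 + 15*0.46 = $83.04/kg

$83.04/kg


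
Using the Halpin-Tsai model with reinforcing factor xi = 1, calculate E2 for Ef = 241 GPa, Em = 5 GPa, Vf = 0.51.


eta = (Ef/Em - 1)/(Ef/Em + xi) = (48.2 - 1)/(48.2 + 1) = 0.9593
E2 = Em*(1+xi*eta*Vf)/(1-eta*Vf) = 14.58 GPa

14.58 GPa


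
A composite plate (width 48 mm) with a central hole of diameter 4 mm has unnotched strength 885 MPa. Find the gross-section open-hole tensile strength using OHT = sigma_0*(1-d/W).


OHT = sigma_0*(1-d/W) = 885*(1-4/48) = 811.3 MPa

811.3 MPa


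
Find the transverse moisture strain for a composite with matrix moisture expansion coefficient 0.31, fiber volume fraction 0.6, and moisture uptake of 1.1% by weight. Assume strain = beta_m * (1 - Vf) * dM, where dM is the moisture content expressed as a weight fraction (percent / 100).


dM = 1.1/100 = 0.011
strain = beta_m * (1-Vf) * dM = 0.31 * 0.4 * 0.011 = 0.001364

0.001364


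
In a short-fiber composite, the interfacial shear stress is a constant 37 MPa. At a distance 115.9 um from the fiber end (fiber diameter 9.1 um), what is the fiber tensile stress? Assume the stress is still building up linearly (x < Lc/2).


Force balance: sigma_f * (pi*d^2/4) = tau * (pi*d) * x  ->  sigma_f = 4 * tau * x / d
sigma_f = 4 * 37 * 115.9 / 9.1 = 1885.0 MPa

1885.0 MPa


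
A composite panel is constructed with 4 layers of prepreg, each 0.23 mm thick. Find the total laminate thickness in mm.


h = n * t_ply = 4 * 0.23 = 0.92 mm

0.92 mm


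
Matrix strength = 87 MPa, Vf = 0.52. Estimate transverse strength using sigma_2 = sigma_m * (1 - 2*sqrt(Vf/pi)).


factor = 1 - 2*sqrt(0.52/pi) = 0.1863
sigma_2 = 87 * 0.1863 = 16.21 MPa

16.21 MPa


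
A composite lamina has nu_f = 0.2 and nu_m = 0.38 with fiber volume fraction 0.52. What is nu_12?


nu_12 = nu_f*Vf + nu_m*(1-Vf) = 0.2*0.52 + 0.38*0.48 = 0.2864

0.2864


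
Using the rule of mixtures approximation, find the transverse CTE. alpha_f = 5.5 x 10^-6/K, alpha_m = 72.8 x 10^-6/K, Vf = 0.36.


alpha_2 = alpha_f*Vf + alpha_m*(1-Vf) = 5.5*0.36 + 72.8*0.64 = 48.6 x 10^-6/K

48.6 x 10^-6/K


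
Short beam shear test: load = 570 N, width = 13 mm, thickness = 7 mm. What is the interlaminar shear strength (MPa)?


ILSS = 3F/(4bh) = 3*570/(4*13*7) = 4.7 MPa

4.7 MPa


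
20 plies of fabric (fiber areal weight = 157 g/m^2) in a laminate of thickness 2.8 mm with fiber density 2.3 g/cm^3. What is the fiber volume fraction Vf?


Vf = n * FAW / (rho_f * h * 1000) = 20 * 157 / (2.3 * 2.8 * 1000) = 0.4876

0.4876


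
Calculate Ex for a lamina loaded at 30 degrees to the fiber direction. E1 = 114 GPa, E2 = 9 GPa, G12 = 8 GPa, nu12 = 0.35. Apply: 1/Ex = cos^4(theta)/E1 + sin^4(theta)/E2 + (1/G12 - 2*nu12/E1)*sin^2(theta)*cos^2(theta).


cos^4(30) = 0.5625, sin^4(30) = 0.0625, sin^2(30)*cos^2(30) = 0.1875
1/G12 - 2*nu12/E1 = 1/8 - 2*0.35/114 = 0.11886 GPa^-1
1/Ex = 0.5625/114 + 0.0625/9 + 0.11886*0.1875 = 0.0341648 GPa^-1
Ex = 29.27 GPa

29.27 GPa


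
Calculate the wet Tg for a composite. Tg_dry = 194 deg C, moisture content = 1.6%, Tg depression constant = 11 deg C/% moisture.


Tg_wet = Tg_dry - k*moisture = 194 - 11*1.6 = 176.4 deg C

176.4 deg C


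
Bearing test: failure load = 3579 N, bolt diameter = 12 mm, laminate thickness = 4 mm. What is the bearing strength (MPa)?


sigma_br = F/(d*h) = 3579/(12*4) = 74.6 MPa

74.6 MPa


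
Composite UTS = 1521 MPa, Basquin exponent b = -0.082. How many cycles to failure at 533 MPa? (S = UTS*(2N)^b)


N = 0.5 * (S/UTS)^(1/b) = 0.5 * (533/1521)^(1/-0.082) = 178917.5706 cycles

178917.5706 cycles


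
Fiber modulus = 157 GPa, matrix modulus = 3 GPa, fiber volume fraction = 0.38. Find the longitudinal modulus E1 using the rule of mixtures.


E1 = Ef*Vf + Em*(1-Vf) = 157*0.38 + 3*0.62 = 61.52 GPa

61.52 GPa


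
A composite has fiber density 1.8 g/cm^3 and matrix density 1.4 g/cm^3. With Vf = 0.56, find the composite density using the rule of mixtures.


rho_c = rho_f*Vf + rho_m*(1-Vf) = 1.8*0.56 + 1.4*0.44 = 1.624 g/cm^3

1.624 g/cm^3


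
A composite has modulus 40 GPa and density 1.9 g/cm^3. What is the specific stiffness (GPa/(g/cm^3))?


Specific stiffness = E/rho = 40/1.9 = 21.1 GPa/(g/cm^3)

21.1 GPa/(g/cm^3)


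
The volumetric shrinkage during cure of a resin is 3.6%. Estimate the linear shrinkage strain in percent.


Linear shrinkage ≈ vol_shrink/3 = 3.6/3 = 1.2%

1.2%


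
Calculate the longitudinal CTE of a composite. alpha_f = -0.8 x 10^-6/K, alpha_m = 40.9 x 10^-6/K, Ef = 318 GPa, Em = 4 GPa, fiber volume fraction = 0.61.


E1 = Ef*Vf + Em*(1-Vf) = 195.54
alpha_1 = (alpha_f*Ef*Vf + alpha_m*Em*(1-Vf))/E1 = -0.47 x 10^-6/K

-0.47 x 10^-6/K


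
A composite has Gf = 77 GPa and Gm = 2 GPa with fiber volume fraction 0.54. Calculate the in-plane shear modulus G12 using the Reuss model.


1/G12 = Vf/Gf + (1-Vf)/Gm = 0.54/77 + 0.46/2
G12 = 4.22 GPa

4.22 GPa


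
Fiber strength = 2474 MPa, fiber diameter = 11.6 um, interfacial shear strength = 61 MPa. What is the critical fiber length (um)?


Lc = sigma_f * d / (2 * tau_i) = 2474 * 11.6 / (2 * 61) = 235.2 um

235.2 um


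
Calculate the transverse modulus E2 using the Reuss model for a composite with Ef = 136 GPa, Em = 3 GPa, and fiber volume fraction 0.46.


1/E2 = Vf/Ef + (1-Vf)/Em = 0.46/136 + 0.54/3
E2 = 5.45 GPa

5.45 GPa


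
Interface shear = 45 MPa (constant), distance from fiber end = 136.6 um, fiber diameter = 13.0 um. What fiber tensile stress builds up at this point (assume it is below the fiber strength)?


Force balance: sigma_f * (pi*d^2/4) = tau * (pi*d) * x  ->  sigma_f = 4 * tau * x / d
sigma_f = 4 * 45 * 136.6 / 13.0 = 1891.4 MPa

1891.4 MPa


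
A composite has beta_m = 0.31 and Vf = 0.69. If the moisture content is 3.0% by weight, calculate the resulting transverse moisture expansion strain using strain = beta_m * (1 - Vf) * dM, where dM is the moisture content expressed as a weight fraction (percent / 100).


dM = 3.0/100 = 0.03
strain = beta_m * (1-Vf) * dM = 0.31 * 0.31 * 0.03 = 0.002883

0.002883


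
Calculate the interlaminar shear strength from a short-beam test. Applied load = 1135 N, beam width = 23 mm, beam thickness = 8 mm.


ILSS = 3F/(4bh) = 3*1135/(4*23*8) = 4.63 MPa

4.63 MPa


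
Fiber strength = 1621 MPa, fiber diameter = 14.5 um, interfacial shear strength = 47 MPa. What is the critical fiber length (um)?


Lc = sigma_f * d / (2 * tau_i) = 1621 * 14.5 / (2 * 47) = 250.0 um

250.0 um


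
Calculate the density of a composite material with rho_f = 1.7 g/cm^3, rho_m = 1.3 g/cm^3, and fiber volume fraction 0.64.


rho_c = rho_f*Vf + rho_m*(1-Vf) = 1.7*0.64 + 1.3*0.36 = 1.556 g/cm^3

1.556 g/cm^3


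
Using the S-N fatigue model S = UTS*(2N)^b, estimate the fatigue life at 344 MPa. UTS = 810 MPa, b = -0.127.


N = 0.5 * (S/UTS)^(1/b) = 0.5 * (344/810)^(1/-0.127) = 424.1561 cycles

424.1561 cycles


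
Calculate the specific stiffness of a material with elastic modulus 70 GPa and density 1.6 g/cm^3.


Specific stiffness = E/rho = 70/1.6 = 43.8 GPa/(g/cm^3)

43.8 GPa/(g/cm^3)


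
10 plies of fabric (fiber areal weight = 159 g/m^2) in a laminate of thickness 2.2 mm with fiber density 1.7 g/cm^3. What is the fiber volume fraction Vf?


Vf = n * FAW / (rho_f * h * 1000) = 10 * 159 / (1.7 * 2.2 * 1000) = 0.4251

0.4251


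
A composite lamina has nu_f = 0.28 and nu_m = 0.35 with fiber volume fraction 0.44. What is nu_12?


nu_12 = nu_f*Vf + nu_m*(1-Vf) = 0.28*0.44 + 0.35*0.56 = 0.3192

0.3192


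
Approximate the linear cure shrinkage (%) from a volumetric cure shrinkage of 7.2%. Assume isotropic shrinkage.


Linear shrinkage ≈ vol_shrink/3 = 7.2/3 = 2.4%

2.4%


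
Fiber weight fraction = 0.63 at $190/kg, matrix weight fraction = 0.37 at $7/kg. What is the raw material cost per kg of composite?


Cost = cost_f*Wf + cost_m*Wm = 190*0.63 + 7*0.37 = $122.29/kg

$122.29/kg


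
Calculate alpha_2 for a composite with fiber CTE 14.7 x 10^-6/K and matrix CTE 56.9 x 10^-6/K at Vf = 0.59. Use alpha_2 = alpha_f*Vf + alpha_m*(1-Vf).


alpha_2 = alpha_f*Vf + alpha_m*(1-Vf) = 14.7*0.59 + 56.9*0.41 = 32.0 x 10^-6/K

32.0 x 10^-6/K


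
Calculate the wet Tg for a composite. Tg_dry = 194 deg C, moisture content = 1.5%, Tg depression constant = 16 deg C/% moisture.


Tg_wet = Tg_dry - k*moisture = 194 - 16*1.5 = 170.0 deg C

170.0 deg C


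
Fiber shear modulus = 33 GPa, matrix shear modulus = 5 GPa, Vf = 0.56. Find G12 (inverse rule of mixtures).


1/G12 = Vf/Gf + (1-Vf)/Gm = 0.56/33 + 0.44/5
G12 = 9.53 GPa

9.53 GPa


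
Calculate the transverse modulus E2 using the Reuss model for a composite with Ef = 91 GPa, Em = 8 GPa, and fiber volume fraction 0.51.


1/E2 = Vf/Ef + (1-Vf)/Em = 0.51/91 + 0.49/8
E2 = 14.96 GPa

14.96 GPa


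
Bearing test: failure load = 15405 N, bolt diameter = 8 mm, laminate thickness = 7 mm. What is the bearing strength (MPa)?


sigma_br = F/(d*h) = 15405/(8*7) = 275.1 MPa

275.1 MPa


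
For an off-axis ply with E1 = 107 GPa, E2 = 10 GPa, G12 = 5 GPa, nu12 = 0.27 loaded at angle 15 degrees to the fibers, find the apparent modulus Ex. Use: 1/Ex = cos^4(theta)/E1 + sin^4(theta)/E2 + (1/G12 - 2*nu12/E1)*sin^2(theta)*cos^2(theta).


cos^4(15) = 0.870513, sin^4(15) = 0.004487, sin^2(15)*cos^2(15) = 0.0625
1/G12 - 2*nu12/E1 = 1/5 - 2*0.27/107 = 0.194953 GPa^-1
1/Ex = 0.870513/107 + 0.004487/10 + 0.194953*0.0625 = 0.0207689 GPa^-1
Ex = 48.15 GPa

48.15 GPa


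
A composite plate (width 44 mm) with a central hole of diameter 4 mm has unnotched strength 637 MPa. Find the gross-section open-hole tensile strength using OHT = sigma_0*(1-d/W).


OHT = sigma_0*(1-d/W) = 637*(1-4/44) = 579.1 MPa

579.1 MPa


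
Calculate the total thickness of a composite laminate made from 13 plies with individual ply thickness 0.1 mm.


h = n * t_ply = 13 * 0.1 = 1.3 mm

1.3 mm


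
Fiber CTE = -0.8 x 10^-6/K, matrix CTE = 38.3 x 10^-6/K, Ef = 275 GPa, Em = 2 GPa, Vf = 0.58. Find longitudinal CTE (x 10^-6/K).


E1 = Ef*Vf + Em*(1-Vf) = 160.34
alpha_1 = (alpha_f*Ef*Vf + alpha_m*Em*(1-Vf))/E1 = -0.6 x 10^-6/K

-0.6 x 10^-6/K


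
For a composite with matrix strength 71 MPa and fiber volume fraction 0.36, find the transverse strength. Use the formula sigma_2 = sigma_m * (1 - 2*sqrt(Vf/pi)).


factor = 1 - 2*sqrt(0.36/pi) = 0.323
sigma_2 = 71 * 0.323 = 22.93 MPa

22.93 MPa


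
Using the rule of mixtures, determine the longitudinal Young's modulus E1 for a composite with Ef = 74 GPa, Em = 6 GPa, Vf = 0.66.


E1 = Ef*Vf + Em*(1-Vf) = 74*0.66 + 6*0.34 = 50.88 GPa

50.88 GPa


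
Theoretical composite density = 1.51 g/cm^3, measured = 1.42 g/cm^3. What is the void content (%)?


Void% = (rho_theo - rho_actual)/rho_theo * 100 = (1.51 - 1.42)/1.51 * 100 = 5.96%

5.96%


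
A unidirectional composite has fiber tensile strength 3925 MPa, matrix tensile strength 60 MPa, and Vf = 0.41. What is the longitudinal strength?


sigma_1 = sigma_f*Vf + sigma_m*(1-Vf) = 3925*0.41 + 60*0.59 = 1644.7 MPa

1644.7 MPa


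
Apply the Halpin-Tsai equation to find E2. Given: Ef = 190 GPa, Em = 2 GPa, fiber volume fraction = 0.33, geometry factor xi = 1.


eta = (Ef/Em - 1)/(Ef/Em + xi) = (95.0 - 1)/(95.0 + 1) = 0.9792
E2 = Em*(1+xi*eta*Vf)/(1-eta*Vf) = 3.91 GPa

3.91 GPa


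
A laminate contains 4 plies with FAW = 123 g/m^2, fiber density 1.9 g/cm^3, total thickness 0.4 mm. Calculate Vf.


Vf = n * FAW / (rho_f * h * 1000) = 4 * 123 / (1.9 * 0.4 * 1000) = 0.6474

0.6474


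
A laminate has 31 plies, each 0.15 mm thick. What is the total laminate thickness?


h = n * t_ply = 31 * 0.15 = 4.65 mm

4.65 mm


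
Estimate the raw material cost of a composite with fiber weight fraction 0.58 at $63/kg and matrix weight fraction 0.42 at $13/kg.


Cost = cost_f*Wf + cost_m*Wm = 63*0.58 + 13*0.42 = $42.0/kg

$42.0/kg


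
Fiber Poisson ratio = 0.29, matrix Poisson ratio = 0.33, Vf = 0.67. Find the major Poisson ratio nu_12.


nu_12 = nu_f*Vf + nu_m*(1-Vf) = 0.29*0.67 + 0.33*0.33 = 0.3032

0.3032


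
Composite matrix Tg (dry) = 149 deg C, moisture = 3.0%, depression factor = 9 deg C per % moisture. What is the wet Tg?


Tg_wet = Tg_dry - k*moisture = 149 - 9*3.0 = 122.0 deg C

122.0 deg C


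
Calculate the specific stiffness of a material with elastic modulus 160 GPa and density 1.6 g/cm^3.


Specific stiffness = E/rho = 160/1.6 = 100.0 GPa/(g/cm^3)

100.0 GPa/(g/cm^3)


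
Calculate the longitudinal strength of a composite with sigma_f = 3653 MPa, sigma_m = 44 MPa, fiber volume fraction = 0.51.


sigma_1 = sigma_f*Vf + sigma_m*(1-Vf) = 3653*0.51 + 44*0.49 = 1884.6 MPa

1884.6 MPa


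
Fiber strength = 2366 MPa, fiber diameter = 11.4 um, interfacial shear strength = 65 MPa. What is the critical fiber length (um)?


Lc = sigma_f * d / (2 * tau_i) = 2366 * 11.4 / (2 * 65) = 207.5 um

207.5 um


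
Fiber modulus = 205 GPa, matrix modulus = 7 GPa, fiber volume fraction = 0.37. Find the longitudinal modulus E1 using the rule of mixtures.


E1 = Ef*Vf + Em*(1-Vf) = 205*0.37 + 7*0.63 = 80.26 GPa

80.26 GPa


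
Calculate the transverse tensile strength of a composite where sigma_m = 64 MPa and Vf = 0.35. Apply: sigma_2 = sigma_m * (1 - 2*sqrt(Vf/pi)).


factor = 1 - 2*sqrt(0.35/pi) = 0.3324
sigma_2 = 64 * 0.3324 = 21.28 MPa

21.28 MPa


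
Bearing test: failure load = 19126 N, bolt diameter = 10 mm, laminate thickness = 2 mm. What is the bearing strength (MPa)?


sigma_br = F/(d*h) = 19126/(10*2) = 956.3 MPa

956.3 MPa


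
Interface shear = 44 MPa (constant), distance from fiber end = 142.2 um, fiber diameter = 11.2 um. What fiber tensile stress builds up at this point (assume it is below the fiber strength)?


Force balance: sigma_f * (pi*d^2/4) = tau * (pi*d) * x  ->  sigma_f = 4 * tau * x / d
sigma_f = 4 * 44 * 142.2 / 11.2 = 2234.6 MPa

2234.6 MPa


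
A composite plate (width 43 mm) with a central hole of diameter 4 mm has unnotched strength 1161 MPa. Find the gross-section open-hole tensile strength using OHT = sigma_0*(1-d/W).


OHT = sigma_0*(1-d/W) = 1161*(1-4/43) = 1053.0 MPa

1053.0 MPa


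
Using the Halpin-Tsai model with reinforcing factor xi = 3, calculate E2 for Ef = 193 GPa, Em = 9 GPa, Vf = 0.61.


eta = (Ef/Em - 1)/(Ef/Em + xi) = (21.4444 - 1)/(21.4444 + 3) = 0.8364
E2 = Em*(1+xi*eta*Vf)/(1-eta*Vf) = 46.5 GPa

46.5 GPa


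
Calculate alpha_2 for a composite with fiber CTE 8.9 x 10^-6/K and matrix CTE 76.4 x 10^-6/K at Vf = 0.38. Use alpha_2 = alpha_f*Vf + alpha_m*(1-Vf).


alpha_2 = alpha_f*Vf + alpha_m*(1-Vf) = 8.9*0.38 + 76.4*0.62 = 50.8 x 10^-6/K

50.8 x 10^-6/K


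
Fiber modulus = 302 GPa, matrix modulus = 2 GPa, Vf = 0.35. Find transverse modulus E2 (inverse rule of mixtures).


1/E2 = Vf/Ef + (1-Vf)/Em = 0.35/302 + 0.65/2
E2 = 3.07 GPa

3.07 GPa


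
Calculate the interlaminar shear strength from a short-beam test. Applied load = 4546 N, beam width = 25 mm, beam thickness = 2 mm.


ILSS = 3F/(4bh) = 3*4546/(4*25*2) = 68.19 MPa

68.19 MPa


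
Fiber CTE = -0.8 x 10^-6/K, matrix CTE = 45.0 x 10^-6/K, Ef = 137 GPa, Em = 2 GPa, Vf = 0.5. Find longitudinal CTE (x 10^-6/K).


E1 = Ef*Vf + Em*(1-Vf) = 69.5
alpha_1 = (alpha_f*Ef*Vf + alpha_m*Em*(1-Vf))/E1 = -0.14 x 10^-6/K

-0.14 x 10^-6/K


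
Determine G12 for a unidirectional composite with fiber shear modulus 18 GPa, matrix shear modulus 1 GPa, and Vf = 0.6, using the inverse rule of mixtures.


1/G12 = Vf/Gf + (1-Vf)/Gm = 0.6/18 + 0.4/1
G12 = 2.31 GPa

2.31 GPa


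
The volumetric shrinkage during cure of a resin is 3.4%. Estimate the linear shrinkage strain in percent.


Linear shrinkage ≈ vol_shrink/3 = 3.4/3 = 1.133%

1.133%


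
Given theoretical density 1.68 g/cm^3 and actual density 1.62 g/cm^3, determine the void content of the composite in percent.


Void% = (rho_theo - rho_actual)/rho_theo * 100 = (1.68 - 1.62)/1.68 * 100 = 3.57%

3.57%


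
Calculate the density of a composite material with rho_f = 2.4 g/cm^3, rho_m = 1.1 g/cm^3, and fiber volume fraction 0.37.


rho_c = rho_f*Vf + rho_m*(1-Vf) = 2.4*0.37 + 1.1*0.63 = 1.581 g/cm^3

1.581 g/cm^3


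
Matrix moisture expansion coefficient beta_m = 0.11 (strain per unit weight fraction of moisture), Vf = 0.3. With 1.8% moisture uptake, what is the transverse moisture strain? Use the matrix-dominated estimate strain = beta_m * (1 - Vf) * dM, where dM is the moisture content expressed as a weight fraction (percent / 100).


dM = 1.8/100 = 0.018
strain = beta_m * (1-Vf) * dM = 0.11 * 0.7 * 0.018 = 0.001386

0.001386


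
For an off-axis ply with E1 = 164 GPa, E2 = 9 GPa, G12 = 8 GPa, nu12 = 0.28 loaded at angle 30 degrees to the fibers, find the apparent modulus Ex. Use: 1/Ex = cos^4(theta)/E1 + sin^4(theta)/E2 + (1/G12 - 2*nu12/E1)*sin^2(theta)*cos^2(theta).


cos^4(30) = 0.5625, sin^4(30) = 0.0625, sin^2(30)*cos^2(30) = 0.1875
1/G12 - 2*nu12/E1 = 1/8 - 2*0.28/164 = 0.121585 GPa^-1
1/Ex = 0.5625/164 + 0.0625/9 + 0.121585*0.1875 = 0.0331716 GPa^-1
Ex = 30.15 GPa

30.15 GPa


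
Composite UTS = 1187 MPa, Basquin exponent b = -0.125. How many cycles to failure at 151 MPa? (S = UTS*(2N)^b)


N = 0.5 * (S/UTS)^(1/b) = 0.5 * (151/1187)^(1/-0.125) = 7.2905e+06 cycles

7.2905e+06 cycles


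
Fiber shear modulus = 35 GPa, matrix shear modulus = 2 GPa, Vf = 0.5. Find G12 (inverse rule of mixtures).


1/G12 = Vf/Gf + (1-Vf)/Gm = 0.5/35 + 0.5/2
G12 = 3.78 GPa

3.78 GPa


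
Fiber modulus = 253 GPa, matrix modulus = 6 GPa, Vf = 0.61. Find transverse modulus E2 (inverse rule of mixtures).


1/E2 = Vf/Ef + (1-Vf)/Em = 0.61/253 + 0.39/6
E2 = 14.83 GPa

14.83 GPa


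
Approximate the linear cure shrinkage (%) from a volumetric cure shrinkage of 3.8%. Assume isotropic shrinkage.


Linear shrinkage ≈ vol_shrink/3 = 3.8/3 = 1.267%

1.267%


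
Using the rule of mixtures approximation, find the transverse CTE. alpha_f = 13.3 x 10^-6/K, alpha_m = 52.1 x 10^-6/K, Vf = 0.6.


alpha_2 = alpha_f*Vf + alpha_m*(1-Vf) = 13.3*0.6 + 52.1*0.4 = 28.8 x 10^-6/K

28.8 x 10^-6/K


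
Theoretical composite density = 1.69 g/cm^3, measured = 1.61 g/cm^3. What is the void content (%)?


Void% = (rho_theo - rho_actual)/rho_theo * 100 = (1.69 - 1.61)/1.69 * 100 = 4.73%

4.73%


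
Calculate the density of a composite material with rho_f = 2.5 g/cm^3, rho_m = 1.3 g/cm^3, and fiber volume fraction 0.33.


rho_c = rho_f*Vf + rho_m*(1-Vf) = 2.5*0.33 + 1.3*0.67 = 1.696 g/cm^3

1.696 g/cm^3


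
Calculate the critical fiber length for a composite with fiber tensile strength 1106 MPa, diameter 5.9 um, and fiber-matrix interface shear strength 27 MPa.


Lc = sigma_f * d / (2 * tau_i) = 1106 * 5.9 / (2 * 27) = 120.8 um

120.8 um


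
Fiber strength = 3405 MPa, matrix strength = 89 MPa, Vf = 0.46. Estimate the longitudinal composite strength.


sigma_1 = sigma_f*Vf + sigma_m*(1-Vf) = 3405*0.46 + 89*0.54 = 1614.4 MPa

1614.4 MPa


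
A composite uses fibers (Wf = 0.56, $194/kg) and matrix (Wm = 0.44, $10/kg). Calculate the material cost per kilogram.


Cost = cost_f*Wf + cost_m*Wm = 194*0.56 + 10*0.44 = $113.04/kg

$113.04/kg


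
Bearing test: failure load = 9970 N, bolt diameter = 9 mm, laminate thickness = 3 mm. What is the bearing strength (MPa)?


sigma_br = F/(d*h) = 9970/(9*3) = 369.3 MPa

369.3 MPa


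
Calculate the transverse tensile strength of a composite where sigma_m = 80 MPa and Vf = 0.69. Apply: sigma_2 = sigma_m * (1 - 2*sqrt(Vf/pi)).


factor = 1 - 2*sqrt(0.69/pi) = 0.0627
sigma_2 = 80 * 0.0627 = 5.02 MPa

5.02 MPa


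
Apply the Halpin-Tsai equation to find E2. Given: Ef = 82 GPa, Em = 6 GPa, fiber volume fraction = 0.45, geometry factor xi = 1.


eta = (Ef/Em - 1)/(Ef/Em + xi) = (13.6667 - 1)/(13.6667 + 1) = 0.8636
E2 = Em*(1+xi*eta*Vf)/(1-eta*Vf) = 13.63 GPa

13.63 GPa


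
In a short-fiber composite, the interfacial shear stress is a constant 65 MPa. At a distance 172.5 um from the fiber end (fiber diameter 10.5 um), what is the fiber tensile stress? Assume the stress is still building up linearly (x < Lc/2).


Force balance: sigma_f * (pi*d^2/4) = tau * (pi*d) * x  ->  sigma_f = 4 * tau * x / d
sigma_f = 4 * 65 * 172.5 / 10.5 = 4271.4 MPa

4271.4 MPa


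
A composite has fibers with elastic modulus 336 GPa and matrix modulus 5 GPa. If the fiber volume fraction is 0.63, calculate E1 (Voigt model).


E1 = Ef*Vf + Em*(1-Vf) = 336*0.63 + 5*0.37 = 213.53 GPa

213.53 GPa


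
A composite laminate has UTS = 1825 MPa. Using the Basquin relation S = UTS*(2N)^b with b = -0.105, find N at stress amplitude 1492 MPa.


N = 0.5 * (S/UTS)^(1/b) = 0.5 * (1492/1825)^(1/-0.105) = 3.4060 cycles

3.4060 cycles


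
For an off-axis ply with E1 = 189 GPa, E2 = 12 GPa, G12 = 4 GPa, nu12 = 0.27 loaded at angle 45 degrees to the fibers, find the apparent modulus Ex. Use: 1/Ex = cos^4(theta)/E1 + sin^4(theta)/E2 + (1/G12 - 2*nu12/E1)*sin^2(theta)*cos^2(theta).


cos^4(45) = 0.25, sin^4(45) = 0.25, sin^2(45)*cos^2(45) = 0.25
1/G12 - 2*nu12/E1 = 1/4 - 2*0.27/189 = 0.247143 GPa^-1
1/Ex = 0.25/189 + 0.25/12 + 0.247143*0.25 = 0.0839418 GPa^-1
Ex = 11.91 GPa

11.91 GPa


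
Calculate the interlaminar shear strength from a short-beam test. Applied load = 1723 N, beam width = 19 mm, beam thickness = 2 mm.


ILSS = 3F/(4bh) = 3*1723/(4*19*2) = 34.01 MPa

34.01 MPa


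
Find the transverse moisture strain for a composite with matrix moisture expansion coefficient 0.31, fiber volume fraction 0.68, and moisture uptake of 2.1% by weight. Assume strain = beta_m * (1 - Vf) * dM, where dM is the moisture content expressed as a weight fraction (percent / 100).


dM = 2.1/100 = 0.021
strain = beta_m * (1-Vf) * dM = 0.31 * 0.32 * 0.021 = 0.0020832

0.0020832


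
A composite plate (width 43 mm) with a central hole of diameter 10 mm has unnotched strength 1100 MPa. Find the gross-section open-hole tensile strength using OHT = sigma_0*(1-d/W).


OHT = sigma_0*(1-d/W) = 1100*(1-10/43) = 844.2 MPa

844.2 MPa


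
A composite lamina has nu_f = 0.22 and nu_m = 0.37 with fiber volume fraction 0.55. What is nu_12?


nu_12 = nu_f*Vf + nu_m*(1-Vf) = 0.22*0.55 + 0.37*0.45 = 0.2875

0.2875


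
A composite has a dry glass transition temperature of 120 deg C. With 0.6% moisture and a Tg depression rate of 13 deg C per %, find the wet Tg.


Tg_wet = Tg_dry - k*moisture = 120 - 13*0.6 = 112.2 deg C

112.2 deg C


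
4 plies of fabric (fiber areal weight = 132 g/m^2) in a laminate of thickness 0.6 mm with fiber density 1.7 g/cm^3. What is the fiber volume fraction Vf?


Vf = n * FAW / (rho_f * h * 1000) = 4 * 132 / (1.7 * 0.6 * 1000) = 0.5176

0.5176


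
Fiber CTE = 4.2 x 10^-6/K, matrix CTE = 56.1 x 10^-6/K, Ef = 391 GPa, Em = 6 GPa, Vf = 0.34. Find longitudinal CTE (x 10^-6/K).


E1 = Ef*Vf + Em*(1-Vf) = 136.9
alpha_1 = (alpha_f*Ef*Vf + alpha_m*Em*(1-Vf))/E1 = 5.7 x 10^-6/K

5.7 x 10^-6/K


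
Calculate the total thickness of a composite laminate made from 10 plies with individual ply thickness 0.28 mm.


h = n * t_ply = 10 * 0.28 = 2.8 mm

2.8 mm


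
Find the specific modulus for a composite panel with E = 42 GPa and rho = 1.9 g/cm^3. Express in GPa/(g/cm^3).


Specific stiffness = E/rho = 42/1.9 = 22.1 GPa/(g/cm^3)

22.1 GPa/(g/cm^3)


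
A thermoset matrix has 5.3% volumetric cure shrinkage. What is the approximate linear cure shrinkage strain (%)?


Linear shrinkage ≈ vol_shrink/3 = 5.3/3 = 1.767%

1.767%


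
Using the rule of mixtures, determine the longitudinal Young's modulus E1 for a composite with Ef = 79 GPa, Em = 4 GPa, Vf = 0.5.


E1 = Ef*Vf + Em*(1-Vf) = 79*0.5 + 4*0.5 = 41.5 GPa

41.5 GPa


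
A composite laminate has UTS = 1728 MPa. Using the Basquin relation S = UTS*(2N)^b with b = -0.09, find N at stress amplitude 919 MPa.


N = 0.5 * (S/UTS)^(1/b) = 0.5 * (919/1728)^(1/-0.09) = 557.1220 cycles

557.1220 cycles


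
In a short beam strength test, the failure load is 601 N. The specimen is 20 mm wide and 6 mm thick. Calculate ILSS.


ILSS = 3F/(4bh) = 3*601/(4*20*6) = 3.76 MPa

3.76 MPa


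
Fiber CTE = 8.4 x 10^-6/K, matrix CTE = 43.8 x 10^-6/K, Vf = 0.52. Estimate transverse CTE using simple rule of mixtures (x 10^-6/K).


alpha_2 = alpha_f*Vf + alpha_m*(1-Vf) = 8.4*0.52 + 43.8*0.48 = 25.4 x 10^-6/K

25.4 x 10^-6/K


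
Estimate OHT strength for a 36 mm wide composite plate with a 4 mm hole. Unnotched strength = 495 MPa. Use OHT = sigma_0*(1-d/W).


OHT = sigma_0*(1-d/W) = 495*(1-4/36) = 440.0 MPa

440.0 MPa


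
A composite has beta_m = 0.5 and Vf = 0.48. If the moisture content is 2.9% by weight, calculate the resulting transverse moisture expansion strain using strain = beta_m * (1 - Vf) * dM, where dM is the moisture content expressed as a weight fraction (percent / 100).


dM = 2.9/100 = 0.029
strain = beta_m * (1-Vf) * dM = 0.5 * 0.52 * 0.029 = 0.00754

0.00754


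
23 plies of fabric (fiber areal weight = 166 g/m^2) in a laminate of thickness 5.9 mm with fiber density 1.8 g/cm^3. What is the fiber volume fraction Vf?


Vf = n * FAW / (rho_f * h * 1000) = 23 * 166 / (1.8 * 5.9 * 1000) = 0.3595

0.3595


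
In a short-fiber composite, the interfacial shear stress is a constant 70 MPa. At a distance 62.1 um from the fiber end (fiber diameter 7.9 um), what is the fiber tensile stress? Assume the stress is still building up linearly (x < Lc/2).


Force balance: sigma_f * (pi*d^2/4) = tau * (pi*d) * x  ->  sigma_f = 4 * tau * x / d
sigma_f = 4 * 70 * 62.1 / 7.9 = 2201.0 MPa

2201.0 MPa


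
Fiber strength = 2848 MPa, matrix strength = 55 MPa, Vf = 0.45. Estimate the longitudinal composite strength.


sigma_1 = sigma_f*Vf + sigma_m*(1-Vf) = 2848*0.45 + 55*0.55 = 1311.9 MPa

1311.9 MPa


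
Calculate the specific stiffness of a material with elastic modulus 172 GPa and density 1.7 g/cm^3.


Specific stiffness = E/rho = 172/1.7 = 101.2 GPa/(g/cm^3)

101.2 GPa/(g/cm^3)


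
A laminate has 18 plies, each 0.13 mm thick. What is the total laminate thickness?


h = n * t_ply = 18 * 0.13 = 2.34 mm

2.34 mm


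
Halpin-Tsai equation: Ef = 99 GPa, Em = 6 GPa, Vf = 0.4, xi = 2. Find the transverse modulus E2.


eta = (Ef/Em - 1)/(Ef/Em + xi) = (16.5 - 1)/(16.5 + 2) = 0.8378
E2 = Em*(1+xi*eta*Vf)/(1-eta*Vf) = 15.07 GPa

15.07 GPa


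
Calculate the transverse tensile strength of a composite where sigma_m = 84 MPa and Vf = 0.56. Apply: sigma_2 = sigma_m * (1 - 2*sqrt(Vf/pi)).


factor = 1 - 2*sqrt(0.56/pi) = 0.1556
sigma_2 = 84 * 0.1556 = 13.07 MPa

13.07 MPa


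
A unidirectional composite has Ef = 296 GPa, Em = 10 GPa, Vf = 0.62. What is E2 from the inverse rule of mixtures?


1/E2 = Vf/Ef + (1-Vf)/Em = 0.62/296 + 0.38/10
E2 = 24.94 GPa

24.94 GPa


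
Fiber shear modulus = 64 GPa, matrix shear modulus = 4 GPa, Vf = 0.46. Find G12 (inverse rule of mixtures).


1/G12 = Vf/Gf + (1-Vf)/Gm = 0.46/64 + 0.54/4
G12 = 7.03 GPa

7.03 GPa


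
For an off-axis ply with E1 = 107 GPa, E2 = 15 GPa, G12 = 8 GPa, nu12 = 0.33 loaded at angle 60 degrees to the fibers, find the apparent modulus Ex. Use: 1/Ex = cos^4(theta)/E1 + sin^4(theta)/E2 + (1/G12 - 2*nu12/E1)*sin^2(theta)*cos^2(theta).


cos^4(60) = 0.0625, sin^4(60) = 0.5625, sin^2(60)*cos^2(60) = 0.1875
1/G12 - 2*nu12/E1 = 1/8 - 2*0.33/107 = 0.118832 GPa^-1
1/Ex = 0.0625/107 + 0.5625/15 + 0.118832*0.1875 = 0.0603651 GPa^-1
Ex = 16.57 GPa

16.57 GPa


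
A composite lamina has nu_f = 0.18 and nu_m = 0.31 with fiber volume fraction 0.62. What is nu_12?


nu_12 = nu_f*Vf + nu_m*(1-Vf) = 0.18*0.62 + 0.31*0.38 = 0.2294

0.2294


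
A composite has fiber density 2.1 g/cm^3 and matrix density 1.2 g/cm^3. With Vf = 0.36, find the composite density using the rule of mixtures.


rho_c = rho_f*Vf + rho_m*(1-Vf) = 2.1*0.36 + 1.2*0.64 = 1.524 g/cm^3

1.524 g/cm^3
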